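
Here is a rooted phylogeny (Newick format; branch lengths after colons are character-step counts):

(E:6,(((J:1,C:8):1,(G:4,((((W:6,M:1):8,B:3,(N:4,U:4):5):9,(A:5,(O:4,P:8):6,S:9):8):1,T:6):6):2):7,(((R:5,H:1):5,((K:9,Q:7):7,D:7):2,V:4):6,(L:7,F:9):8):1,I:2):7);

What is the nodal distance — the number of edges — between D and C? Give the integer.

The MRCA of D and C is the node subtending (((J,C),(G,((((W,M),B,(N,U)),(A,(O,P),S)),T))),(((R,H),((K,Q),D),V),(L,F)),I).
From D up to that node: 4 branches. From C up to the same node: 3 branches. Total: 4 + 3 = 7.

7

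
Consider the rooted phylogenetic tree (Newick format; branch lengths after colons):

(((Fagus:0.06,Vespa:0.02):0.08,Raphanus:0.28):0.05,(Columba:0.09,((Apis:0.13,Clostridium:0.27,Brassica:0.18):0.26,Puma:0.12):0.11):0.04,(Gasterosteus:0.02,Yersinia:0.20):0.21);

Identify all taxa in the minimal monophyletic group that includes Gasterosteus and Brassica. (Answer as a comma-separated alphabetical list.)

Apis, Brassica, Clostridium, Columba, Fagus, Gasterosteus, Puma, Raphanus, Vespa, Yersinia

Tracing Gasterosteus: it sits inside (Gasterosteus,Yersinia).
Tracing Brassica: it sits inside (Apis,Clostridium,Brassica).
The smallest clade enclosing both is the whole tree (their MRCA is the root), so the answer is all 10 tips in alphabetical order.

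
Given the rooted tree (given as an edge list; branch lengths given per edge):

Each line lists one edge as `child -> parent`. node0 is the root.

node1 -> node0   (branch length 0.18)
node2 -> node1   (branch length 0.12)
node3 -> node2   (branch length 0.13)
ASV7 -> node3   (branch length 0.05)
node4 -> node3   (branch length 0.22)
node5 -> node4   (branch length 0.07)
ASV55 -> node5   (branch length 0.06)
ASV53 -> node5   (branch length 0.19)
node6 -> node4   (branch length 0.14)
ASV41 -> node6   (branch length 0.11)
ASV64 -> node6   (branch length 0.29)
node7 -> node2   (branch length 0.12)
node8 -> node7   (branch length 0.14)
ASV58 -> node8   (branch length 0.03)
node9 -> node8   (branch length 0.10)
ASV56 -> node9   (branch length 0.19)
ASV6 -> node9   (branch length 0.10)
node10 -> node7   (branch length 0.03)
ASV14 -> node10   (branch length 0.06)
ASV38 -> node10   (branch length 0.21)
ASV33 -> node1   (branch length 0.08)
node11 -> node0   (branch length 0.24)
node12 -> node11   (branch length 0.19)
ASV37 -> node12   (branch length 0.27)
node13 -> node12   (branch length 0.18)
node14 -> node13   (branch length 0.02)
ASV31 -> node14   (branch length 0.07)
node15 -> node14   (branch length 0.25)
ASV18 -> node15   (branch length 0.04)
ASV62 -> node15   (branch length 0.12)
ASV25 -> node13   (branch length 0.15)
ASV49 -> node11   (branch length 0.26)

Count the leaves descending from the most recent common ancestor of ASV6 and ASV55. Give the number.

The MRCA of ASV6 and ASV55 is the node subtending ((ASV7,((ASV55,ASV53),(ASV41,ASV64))),((ASV58,(ASV56,ASV6)),(ASV14,ASV38))).
That clade contains 10 terminal taxa: ASV14, ASV38, ASV41, ASV53, ASV55, ASV56, ASV58, ASV6, ASV64, ASV7.

10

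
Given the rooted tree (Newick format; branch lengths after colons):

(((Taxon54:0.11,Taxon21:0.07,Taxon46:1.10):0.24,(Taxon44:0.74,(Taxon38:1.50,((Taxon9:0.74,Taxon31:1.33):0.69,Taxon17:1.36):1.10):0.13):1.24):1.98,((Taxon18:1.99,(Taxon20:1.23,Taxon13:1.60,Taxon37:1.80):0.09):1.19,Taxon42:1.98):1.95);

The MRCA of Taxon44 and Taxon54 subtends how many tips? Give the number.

The MRCA of Taxon44 and Taxon54 is the node subtending ((Taxon54,Taxon21,Taxon46),(Taxon44,(Taxon38,((Taxon9,Taxon31),Taxon17)))).
That clade contains 8 terminal taxa: Taxon17, Taxon21, Taxon31, Taxon38, Taxon44, Taxon46, Taxon54, Taxon9.

8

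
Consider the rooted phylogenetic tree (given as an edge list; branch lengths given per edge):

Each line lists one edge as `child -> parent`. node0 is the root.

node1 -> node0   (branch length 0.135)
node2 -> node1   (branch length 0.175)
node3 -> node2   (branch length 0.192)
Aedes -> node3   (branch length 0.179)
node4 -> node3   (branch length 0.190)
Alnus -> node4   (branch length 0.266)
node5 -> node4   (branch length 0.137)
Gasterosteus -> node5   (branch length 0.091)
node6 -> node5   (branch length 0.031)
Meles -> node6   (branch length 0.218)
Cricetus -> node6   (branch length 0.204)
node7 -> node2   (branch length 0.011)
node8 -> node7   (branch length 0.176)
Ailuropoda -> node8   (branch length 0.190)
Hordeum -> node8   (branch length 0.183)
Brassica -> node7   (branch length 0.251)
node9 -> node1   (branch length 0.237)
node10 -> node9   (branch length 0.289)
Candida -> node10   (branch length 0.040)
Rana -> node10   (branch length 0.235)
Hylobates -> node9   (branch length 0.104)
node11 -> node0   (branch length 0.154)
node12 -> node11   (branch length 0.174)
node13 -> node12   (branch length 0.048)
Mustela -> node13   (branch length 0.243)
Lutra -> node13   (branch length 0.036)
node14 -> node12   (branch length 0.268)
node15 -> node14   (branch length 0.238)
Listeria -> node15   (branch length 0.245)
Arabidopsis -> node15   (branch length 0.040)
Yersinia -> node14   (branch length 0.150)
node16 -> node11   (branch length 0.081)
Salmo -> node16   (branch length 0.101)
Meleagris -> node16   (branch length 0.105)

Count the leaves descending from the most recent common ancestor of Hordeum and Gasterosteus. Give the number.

The MRCA of Hordeum and Gasterosteus is the node subtending ((Aedes,(Alnus,(Gasterosteus,(Meles,Cricetus)))),((Ailuropoda,Hordeum),Brassica)).
That clade contains 8 terminal taxa: Aedes, Ailuropoda, Alnus, Brassica, Cricetus, Gasterosteus, Hordeum, Meles.

8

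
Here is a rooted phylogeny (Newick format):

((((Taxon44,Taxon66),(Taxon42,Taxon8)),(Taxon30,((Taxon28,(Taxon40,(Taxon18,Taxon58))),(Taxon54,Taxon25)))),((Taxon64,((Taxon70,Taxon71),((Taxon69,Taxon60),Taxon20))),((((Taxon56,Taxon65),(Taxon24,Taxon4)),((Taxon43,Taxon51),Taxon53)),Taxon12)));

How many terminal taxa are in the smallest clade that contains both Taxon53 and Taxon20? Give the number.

14

The MRCA of Taxon53 and Taxon20 is the node subtending ((Taxon64,((Taxon70,Taxon71),((Taxon69,Taxon60),Taxon20))),((((Taxon56,Taxon65),(Taxon24,Taxon4)),((Taxon43,Taxon51),Taxon53)),Taxon12)).
That clade contains 14 terminal taxa: Taxon12, Taxon20, Taxon24, Taxon4, Taxon43, Taxon51, Taxon53, Taxon56, Taxon60, Taxon64, Taxon65, Taxon69, Taxon70, Taxon71.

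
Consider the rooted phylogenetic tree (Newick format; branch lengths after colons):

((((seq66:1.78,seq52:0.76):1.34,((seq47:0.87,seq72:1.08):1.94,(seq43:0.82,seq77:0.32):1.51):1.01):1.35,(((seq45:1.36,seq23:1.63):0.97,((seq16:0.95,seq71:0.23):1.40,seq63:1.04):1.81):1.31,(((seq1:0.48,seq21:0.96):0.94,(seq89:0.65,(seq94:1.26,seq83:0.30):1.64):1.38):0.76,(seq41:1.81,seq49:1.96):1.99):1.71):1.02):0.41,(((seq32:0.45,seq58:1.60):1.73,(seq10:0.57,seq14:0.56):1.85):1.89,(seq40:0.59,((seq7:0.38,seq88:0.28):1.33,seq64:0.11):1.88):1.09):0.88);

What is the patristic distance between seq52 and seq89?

8.97

The path runs seq52 → … → MRCA → … → seq89; the MRCA is the node subtending (((seq66,seq52),((seq47,seq72),(seq43,seq77))),(((seq45,seq23),((seq16,seq71),seq63)),(((seq1,seq21),(seq89,(seq94,seq83))),(seq41,seq49)))).
Branch lengths along that path: 0.76 + 1.34 + 1.35 + 1.02 + 1.71 + 0.76 + 1.38 + 0.65 = 8.97.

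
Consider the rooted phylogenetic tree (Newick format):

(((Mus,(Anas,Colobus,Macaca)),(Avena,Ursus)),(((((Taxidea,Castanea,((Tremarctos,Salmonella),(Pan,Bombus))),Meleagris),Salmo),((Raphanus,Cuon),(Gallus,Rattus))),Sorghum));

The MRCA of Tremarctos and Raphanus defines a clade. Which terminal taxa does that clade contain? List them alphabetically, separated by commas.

Bombus, Castanea, Cuon, Gallus, Meleagris, Pan, Raphanus, Rattus, Salmo, Salmonella, Taxidea, Tremarctos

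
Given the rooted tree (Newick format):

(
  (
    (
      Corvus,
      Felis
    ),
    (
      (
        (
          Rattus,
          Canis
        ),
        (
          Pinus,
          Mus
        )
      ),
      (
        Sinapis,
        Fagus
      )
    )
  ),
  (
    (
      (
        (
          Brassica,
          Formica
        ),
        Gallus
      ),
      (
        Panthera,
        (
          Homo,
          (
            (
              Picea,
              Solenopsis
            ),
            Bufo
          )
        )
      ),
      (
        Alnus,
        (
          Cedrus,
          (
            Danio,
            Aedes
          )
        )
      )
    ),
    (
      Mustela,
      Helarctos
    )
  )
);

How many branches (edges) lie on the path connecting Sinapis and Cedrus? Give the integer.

The MRCA of Sinapis and Cedrus is the root of the tree.
From Sinapis up to that node: 4 branches. From Cedrus up to the same node: 5 branches. Total: 4 + 5 = 9.

9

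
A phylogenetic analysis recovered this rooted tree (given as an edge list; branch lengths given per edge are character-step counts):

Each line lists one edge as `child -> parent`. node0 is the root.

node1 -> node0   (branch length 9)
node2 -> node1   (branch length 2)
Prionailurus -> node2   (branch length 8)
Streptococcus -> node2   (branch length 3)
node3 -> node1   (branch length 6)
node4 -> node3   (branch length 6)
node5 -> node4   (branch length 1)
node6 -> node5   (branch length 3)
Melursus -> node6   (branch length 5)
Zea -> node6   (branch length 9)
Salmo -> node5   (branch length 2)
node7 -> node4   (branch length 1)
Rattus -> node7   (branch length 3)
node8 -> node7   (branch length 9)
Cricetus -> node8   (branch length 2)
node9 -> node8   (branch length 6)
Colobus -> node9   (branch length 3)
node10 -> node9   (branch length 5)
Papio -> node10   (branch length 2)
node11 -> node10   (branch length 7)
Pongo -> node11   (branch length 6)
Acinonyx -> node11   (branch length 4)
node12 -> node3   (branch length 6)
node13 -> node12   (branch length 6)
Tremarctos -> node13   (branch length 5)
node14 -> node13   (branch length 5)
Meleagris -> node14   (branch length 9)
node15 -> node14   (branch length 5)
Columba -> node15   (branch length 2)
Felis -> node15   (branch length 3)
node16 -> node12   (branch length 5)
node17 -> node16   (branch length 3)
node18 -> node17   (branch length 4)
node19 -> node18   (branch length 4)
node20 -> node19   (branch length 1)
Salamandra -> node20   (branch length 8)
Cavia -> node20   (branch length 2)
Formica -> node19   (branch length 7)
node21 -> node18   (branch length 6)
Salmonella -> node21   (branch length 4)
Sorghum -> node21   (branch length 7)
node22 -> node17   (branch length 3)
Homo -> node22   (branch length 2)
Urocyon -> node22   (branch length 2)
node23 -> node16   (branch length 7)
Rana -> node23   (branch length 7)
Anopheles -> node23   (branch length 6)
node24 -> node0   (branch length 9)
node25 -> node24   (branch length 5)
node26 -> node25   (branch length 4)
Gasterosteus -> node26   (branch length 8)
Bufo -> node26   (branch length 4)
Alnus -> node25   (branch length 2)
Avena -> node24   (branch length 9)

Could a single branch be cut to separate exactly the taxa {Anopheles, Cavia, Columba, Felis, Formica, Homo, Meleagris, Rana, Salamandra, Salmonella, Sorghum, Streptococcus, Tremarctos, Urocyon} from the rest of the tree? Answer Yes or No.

No

The MRCA of the listed taxa subtends ((Prionailurus,Streptococcus),((((Melursus,Zea),Salmo),(Rattus,(Cricetus,(Colobus,(Papio,(Pongo,Acinonyx)))))),((Tremarctos,(Meleagris,(Columba,Felis))),(((((Salamandra,Cavia),Formica),(Salmonella,Sorghum)),(Homo,Urocyon)),(Rana,Anopheles))))).
That clade also contains Acinonyx, Colobus, Cricetus, Melursus, Papio, Pongo, Prionailurus, Rattus, Salmo, Zea, which are not in the proposed group, so the group is not monophyletic.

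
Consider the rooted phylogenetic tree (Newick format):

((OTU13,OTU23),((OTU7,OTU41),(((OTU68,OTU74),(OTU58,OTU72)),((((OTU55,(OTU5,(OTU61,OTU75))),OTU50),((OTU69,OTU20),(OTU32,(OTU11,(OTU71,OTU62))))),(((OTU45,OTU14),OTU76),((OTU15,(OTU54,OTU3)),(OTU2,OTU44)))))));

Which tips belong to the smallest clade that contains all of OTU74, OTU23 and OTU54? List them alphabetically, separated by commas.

OTU11, OTU13, OTU14, OTU15, OTU2, OTU20, OTU23, OTU3, OTU32, OTU41, OTU44, OTU45, OTU5, OTU50, OTU54, OTU55, OTU58, OTU61, OTU62, OTU68, OTU69, OTU7, OTU71, OTU72, OTU74, OTU75, OTU76

Tracing OTU74: it sits inside (OTU68,OTU74).
Tracing OTU23: it sits inside (OTU13,OTU23).
Tracing OTU54: it sits inside (OTU54,OTU3).
The smallest clade enclosing all 3 is the whole tree (their MRCA is the root), so the answer is all 27 tips in alphabetical order.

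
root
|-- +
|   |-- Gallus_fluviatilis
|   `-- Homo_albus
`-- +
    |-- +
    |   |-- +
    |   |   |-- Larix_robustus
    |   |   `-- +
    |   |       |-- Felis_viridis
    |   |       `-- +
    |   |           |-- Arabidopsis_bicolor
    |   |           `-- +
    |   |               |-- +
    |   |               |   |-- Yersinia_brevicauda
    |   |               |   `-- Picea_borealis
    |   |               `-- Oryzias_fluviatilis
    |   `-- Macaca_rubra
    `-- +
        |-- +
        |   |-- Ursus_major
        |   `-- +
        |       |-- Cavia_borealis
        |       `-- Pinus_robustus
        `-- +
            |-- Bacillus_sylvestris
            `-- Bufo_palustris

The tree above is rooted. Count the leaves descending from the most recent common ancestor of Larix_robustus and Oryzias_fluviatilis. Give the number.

The MRCA of Larix_robustus and Oryzias_fluviatilis is the node subtending (Larix_robustus,(Felis_viridis,(Arabidopsis_bicolor,((Yersinia_brevicauda,Picea_borealis),Oryzias_fluviatilis)))).
That clade contains 6 terminal taxa: Arabidopsis_bicolor, Felis_viridis, Larix_robustus, Oryzias_fluviatilis, Picea_borealis, Yersinia_brevicauda.

6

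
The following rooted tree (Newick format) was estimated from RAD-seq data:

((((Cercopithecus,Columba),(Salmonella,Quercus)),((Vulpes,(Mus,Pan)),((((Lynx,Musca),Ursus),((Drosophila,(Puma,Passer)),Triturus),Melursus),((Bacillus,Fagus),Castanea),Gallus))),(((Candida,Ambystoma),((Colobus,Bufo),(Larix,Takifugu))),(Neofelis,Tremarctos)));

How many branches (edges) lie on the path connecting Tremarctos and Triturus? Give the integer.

9

The MRCA of Tremarctos and Triturus is the root of the tree.
From Tremarctos up to that node: 3 branches. From Triturus up to the same node: 6 branches. Total: 3 + 6 = 9.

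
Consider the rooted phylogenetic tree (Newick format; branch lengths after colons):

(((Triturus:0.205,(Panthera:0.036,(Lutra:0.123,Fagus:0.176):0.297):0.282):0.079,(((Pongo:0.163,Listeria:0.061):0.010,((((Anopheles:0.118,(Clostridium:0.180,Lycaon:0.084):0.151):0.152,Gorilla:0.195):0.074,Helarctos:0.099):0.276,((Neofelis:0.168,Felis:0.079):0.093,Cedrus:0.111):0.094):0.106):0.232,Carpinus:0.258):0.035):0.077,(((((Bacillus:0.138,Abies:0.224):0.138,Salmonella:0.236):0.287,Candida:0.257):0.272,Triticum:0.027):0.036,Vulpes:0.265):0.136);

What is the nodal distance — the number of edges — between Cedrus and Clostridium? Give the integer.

The MRCA of Cedrus and Clostridium is the node subtending ((((Anopheles,(Clostridium,Lycaon)),Gorilla),Helarctos),((Neofelis,Felis),Cedrus)).
From Cedrus up to that node: 2 branches. From Clostridium up to the same node: 5 branches. Total: 2 + 5 = 7.

7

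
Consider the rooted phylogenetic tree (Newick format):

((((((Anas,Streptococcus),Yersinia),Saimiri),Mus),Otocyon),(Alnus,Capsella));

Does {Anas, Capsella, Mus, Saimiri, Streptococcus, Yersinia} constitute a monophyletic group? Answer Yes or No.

No

The MRCA of the listed taxa is the root, so the smallest clade containing them is the whole tree.
That clade also contains Alnus, Otocyon, which are not in the proposed group, so the group is not monophyletic.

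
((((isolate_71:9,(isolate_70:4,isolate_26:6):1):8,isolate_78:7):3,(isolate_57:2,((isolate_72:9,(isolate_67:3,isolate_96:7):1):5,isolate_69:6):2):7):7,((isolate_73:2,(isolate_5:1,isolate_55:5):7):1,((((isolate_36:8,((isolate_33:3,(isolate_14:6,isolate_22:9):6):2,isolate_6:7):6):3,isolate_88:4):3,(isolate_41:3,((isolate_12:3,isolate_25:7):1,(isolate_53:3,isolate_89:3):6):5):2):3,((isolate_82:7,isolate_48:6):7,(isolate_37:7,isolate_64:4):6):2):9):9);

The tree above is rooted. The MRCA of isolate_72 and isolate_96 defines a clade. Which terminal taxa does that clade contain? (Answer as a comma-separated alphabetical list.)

isolate_67, isolate_72, isolate_96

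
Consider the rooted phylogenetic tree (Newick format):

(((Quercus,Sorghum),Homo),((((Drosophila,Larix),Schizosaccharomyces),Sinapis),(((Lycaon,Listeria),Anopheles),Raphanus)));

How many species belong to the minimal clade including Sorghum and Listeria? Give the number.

11

The MRCA of Sorghum and Listeria is the root, so the clade is the entire tree.
That clade contains 11 terminal taxa: Anopheles, Drosophila, Homo, Larix, Listeria, Lycaon, Quercus, Raphanus, Schizosaccharomyces, Sinapis, Sorghum.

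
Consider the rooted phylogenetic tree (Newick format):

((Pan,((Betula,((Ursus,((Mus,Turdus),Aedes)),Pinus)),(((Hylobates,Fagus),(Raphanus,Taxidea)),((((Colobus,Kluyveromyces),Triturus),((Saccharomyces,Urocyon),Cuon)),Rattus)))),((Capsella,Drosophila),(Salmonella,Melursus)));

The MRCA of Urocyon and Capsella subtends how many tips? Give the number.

22

The MRCA of Urocyon and Capsella is the root, so the clade is the entire tree.
That clade contains 22 terminal taxa: Aedes, Betula, Capsella, Colobus, Cuon, Drosophila, Fagus, Hylobates, Kluyveromyces, Melursus, Mus, Pan, Pinus, Raphanus, Rattus, Saccharomyces, Salmonella, Taxidea, Triturus, Turdus, Urocyon, Ursus.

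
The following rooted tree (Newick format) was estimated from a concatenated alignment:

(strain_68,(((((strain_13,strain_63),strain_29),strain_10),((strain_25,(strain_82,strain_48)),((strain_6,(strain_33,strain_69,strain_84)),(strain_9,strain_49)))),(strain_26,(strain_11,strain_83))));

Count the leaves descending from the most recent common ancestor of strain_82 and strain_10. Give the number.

13

The MRCA of strain_82 and strain_10 is the node subtending ((((strain_13,strain_63),strain_29),strain_10),((strain_25,(strain_82,strain_48)),((strain_6,(strain_33,strain_69,strain_84)),(strain_9,strain_49)))).
That clade contains 13 terminal taxa: strain_10, strain_13, strain_25, strain_29, strain_33, strain_48, strain_49, strain_6, strain_63, strain_69, strain_82, strain_84, strain_9.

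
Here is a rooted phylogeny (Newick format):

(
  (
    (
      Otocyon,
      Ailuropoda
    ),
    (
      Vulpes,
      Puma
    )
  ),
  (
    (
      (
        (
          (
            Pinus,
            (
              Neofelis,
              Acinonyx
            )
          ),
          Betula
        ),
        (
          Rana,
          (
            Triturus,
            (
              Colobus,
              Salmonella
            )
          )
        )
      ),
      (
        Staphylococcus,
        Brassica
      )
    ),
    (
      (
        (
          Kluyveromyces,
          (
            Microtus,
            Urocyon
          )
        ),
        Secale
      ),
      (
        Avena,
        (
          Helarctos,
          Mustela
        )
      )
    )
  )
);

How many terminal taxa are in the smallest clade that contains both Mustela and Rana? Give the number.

17

The MRCA of Mustela and Rana is the node subtending (((((Pinus,(Neofelis,Acinonyx)),Betula),(Rana,(Triturus,(Colobus,Salmonella)))),(Staphylococcus,Brassica)),(((Kluyveromyces,(Microtus,Urocyon)),Secale),(Avena,(Helarctos,Mustela)))).
That clade contains 17 terminal taxa: Acinonyx, Avena, Betula, Brassica, Colobus, Helarctos, Kluyveromyces, Microtus, Mustela, Neofelis, Pinus, Rana, Salmonella, Secale, Staphylococcus, Triturus, Urocyon.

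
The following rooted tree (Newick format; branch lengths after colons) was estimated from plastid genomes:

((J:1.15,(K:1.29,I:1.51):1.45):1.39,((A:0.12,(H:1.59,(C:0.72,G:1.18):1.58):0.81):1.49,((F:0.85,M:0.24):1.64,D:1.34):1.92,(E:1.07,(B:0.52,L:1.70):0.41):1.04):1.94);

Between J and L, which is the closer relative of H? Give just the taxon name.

L

The MRCA of H and L subtends ((A,(H,(C,G))),((F,M),D),(E,(B,L))) (10 taxa).
The MRCA of H and J is the root, subtending the entire tree (13 taxa).
The first is nested inside the second, so H shares a more recent common ancestor with L.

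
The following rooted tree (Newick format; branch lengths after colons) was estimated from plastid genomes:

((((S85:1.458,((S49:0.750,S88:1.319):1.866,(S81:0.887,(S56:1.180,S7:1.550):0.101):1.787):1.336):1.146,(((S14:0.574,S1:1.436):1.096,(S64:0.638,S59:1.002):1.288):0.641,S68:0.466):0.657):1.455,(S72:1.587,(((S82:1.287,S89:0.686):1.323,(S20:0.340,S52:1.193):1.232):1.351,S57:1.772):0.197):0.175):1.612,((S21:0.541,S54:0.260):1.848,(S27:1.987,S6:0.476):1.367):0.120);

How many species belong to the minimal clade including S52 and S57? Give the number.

The MRCA of S52 and S57 is the node subtending (((S82,S89),(S20,S52)),S57).
That clade contains 5 terminal taxa: S20, S52, S57, S82, S89.

5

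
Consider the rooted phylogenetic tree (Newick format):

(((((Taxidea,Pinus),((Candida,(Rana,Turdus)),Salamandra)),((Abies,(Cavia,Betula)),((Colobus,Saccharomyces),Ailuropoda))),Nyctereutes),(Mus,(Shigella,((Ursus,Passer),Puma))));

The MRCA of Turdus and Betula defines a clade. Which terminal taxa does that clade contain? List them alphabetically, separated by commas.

Tracing Turdus: it sits inside (Rana,Turdus).
Tracing Betula: it sits inside (Cavia,Betula).
The smallest clade enclosing both is (((Taxidea,Pinus),((Candida,(Rana,Turdus)),Salamandra)),((Abies,(Cavia,Betula)),((Colobus,Saccharomyces),Ailuropoda))); the answer is its 12 terminal taxa in alphabetical order.

Abies, Ailuropoda, Betula, Candida, Cavia, Colobus, Pinus, Rana, Saccharomyces, Salamandra, Taxidea, Turdus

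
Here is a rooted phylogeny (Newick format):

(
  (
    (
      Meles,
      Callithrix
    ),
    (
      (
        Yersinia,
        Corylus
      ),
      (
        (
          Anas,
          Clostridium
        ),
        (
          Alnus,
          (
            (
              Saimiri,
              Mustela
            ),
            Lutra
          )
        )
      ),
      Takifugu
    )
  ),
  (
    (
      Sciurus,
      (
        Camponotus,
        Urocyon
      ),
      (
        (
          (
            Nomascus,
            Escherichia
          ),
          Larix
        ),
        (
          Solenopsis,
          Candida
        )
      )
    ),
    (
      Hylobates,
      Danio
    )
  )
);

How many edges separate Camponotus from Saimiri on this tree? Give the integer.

The MRCA of Camponotus and Saimiri is the root of the tree.
From Camponotus up to that node: 4 branches. From Saimiri up to the same node: 7 branches. Total: 4 + 7 = 11.

11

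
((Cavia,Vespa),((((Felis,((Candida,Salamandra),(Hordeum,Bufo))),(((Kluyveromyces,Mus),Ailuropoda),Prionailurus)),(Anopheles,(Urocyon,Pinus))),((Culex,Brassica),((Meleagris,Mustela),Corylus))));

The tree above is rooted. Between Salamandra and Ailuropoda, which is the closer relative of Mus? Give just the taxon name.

The MRCA of Mus and Ailuropoda subtends ((Kluyveromyces,Mus),Ailuropoda) (3 taxa).
The MRCA of Mus and Salamandra subtends ((Felis,((Candida,Salamandra),(Hordeum,Bufo))),(((Kluyveromyces,Mus),Ailuropoda),Prionailurus)) (9 taxa).
The first is nested inside the second, so Mus shares a more recent common ancestor with Ailuropoda.

Ailuropoda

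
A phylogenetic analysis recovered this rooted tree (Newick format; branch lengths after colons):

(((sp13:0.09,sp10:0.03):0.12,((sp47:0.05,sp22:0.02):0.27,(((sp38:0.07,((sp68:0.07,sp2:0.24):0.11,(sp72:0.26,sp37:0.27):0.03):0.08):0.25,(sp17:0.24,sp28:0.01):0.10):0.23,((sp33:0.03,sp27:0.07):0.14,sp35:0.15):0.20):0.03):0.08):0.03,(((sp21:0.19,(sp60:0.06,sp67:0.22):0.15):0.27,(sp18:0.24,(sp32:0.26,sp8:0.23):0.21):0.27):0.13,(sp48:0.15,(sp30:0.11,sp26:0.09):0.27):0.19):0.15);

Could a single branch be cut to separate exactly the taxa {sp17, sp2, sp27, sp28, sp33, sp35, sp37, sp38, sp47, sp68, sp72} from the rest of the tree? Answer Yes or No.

The MRCA of the listed taxa subtends ((sp47,sp22),(((sp38,((sp68,sp2),(sp72,sp37))),(sp17,sp28)),((sp33,sp27),sp35))).
That clade also contains sp22, which is not in the proposed group, so the group is not monophyletic.

No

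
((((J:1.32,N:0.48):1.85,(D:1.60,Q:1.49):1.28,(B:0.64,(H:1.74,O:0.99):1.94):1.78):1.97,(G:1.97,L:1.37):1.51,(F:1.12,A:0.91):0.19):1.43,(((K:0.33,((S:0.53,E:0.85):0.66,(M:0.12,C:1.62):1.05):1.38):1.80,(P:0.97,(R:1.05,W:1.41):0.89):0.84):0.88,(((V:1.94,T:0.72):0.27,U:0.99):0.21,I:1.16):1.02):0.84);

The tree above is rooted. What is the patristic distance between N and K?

9.58

The path runs N → … → MRCA → … → K; the MRCA is the root of the tree.
Branch lengths along that path: 0.48 + 1.85 + 1.97 + 1.43 + 0.84 + 0.88 + 1.80 + 0.33 = 9.58.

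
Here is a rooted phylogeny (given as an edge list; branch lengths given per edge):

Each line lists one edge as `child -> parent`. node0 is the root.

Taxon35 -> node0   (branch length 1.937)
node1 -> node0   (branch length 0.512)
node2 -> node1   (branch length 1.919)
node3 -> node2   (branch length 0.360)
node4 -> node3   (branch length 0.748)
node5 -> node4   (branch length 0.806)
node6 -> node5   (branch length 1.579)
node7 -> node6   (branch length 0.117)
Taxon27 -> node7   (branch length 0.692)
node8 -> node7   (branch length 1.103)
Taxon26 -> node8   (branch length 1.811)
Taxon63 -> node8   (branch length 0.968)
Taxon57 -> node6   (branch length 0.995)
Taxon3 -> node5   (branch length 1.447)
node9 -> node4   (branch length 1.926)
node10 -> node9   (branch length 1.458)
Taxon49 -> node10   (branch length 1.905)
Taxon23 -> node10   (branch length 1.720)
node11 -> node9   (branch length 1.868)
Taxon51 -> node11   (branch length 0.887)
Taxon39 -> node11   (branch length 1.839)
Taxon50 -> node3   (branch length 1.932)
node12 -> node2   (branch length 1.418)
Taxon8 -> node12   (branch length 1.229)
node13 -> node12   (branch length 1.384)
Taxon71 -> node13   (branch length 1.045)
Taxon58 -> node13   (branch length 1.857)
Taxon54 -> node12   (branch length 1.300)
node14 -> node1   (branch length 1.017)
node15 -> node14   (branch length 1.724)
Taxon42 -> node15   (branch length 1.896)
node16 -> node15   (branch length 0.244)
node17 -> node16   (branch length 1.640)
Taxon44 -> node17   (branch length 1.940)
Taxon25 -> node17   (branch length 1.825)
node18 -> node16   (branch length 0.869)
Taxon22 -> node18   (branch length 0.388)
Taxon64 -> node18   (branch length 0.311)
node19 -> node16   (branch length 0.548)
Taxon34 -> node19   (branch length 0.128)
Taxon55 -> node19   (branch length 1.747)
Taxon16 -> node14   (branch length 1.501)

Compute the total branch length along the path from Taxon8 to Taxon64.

The path runs Taxon8 → … → MRCA → … → Taxon64; the MRCA is the node subtending (((((((Taxon27,(Taxon26,Taxon63)),Taxon57),Taxon3),((Taxon49,Taxon23),(Taxon51,Taxon39))),Taxon50),(Taxon8,(Taxon71,Taxon58),Taxon54)),((Taxon42,((Taxon44,Taxon25),(Taxon22,Taxon64),(Taxon34,Taxon55))),Taxon16)).
Branch lengths along that path: 1.229 + 1.418 + 1.919 + 1.017 + 1.724 + 0.244 + 0.869 + 0.311 = 8.731.

8.731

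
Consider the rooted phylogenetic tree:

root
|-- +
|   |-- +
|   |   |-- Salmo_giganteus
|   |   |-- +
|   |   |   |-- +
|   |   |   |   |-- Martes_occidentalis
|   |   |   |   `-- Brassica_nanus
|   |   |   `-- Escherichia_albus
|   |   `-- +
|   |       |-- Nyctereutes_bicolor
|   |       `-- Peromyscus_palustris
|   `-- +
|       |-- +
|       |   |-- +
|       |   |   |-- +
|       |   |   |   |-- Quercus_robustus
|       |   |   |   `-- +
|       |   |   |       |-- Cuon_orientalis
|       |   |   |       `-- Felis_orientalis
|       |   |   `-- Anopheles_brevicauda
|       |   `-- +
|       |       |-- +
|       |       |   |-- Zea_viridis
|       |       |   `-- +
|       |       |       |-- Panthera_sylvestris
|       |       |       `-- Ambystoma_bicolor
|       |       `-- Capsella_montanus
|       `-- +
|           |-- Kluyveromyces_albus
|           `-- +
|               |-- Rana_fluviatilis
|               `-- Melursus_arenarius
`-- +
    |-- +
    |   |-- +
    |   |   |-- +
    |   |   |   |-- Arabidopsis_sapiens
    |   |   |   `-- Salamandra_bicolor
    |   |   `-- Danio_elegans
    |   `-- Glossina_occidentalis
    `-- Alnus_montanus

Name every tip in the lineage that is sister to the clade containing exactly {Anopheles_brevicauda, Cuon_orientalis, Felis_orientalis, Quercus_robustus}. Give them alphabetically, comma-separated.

Ambystoma_bicolor, Capsella_montanus, Panthera_sylvestris, Zea_viridis

The clade containing exactly {Anopheles_brevicauda, Cuon_orientalis, Felis_orientalis, Quercus_robustus} attaches to the tree at the node subtending (((Quercus_robustus,(Cuon_orientalis,Felis_orientalis)),Anopheles_brevicauda),((Zea_viridis,(Panthera_sylvestris,Ambystoma_bicolor)),Capsella_montanus)).
The other lineage descending from that same node — the sister group — is ((Zea_viridis,(Panthera_sylvestris,Ambystoma_bicolor)),Capsella_montanus); its 4 tips in alphabetical order are the answer.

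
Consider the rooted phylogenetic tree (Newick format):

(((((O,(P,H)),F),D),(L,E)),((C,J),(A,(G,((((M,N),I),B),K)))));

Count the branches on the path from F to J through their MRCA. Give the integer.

7

The MRCA of F and J is the root of the tree.
From F up to that node: 4 branches. From J up to the same node: 3 branches. Total: 4 + 3 = 7.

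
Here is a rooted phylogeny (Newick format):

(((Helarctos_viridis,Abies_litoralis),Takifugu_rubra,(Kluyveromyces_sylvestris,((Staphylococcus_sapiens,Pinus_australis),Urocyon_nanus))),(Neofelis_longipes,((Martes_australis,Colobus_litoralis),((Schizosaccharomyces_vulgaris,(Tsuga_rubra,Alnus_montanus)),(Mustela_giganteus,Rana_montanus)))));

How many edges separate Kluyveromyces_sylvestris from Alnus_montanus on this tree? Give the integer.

9

The MRCA of Kluyveromyces_sylvestris and Alnus_montanus is the root of the tree.
From Kluyveromyces_sylvestris up to that node: 3 branches. From Alnus_montanus up to the same node: 6 branches. Total: 3 + 6 = 9.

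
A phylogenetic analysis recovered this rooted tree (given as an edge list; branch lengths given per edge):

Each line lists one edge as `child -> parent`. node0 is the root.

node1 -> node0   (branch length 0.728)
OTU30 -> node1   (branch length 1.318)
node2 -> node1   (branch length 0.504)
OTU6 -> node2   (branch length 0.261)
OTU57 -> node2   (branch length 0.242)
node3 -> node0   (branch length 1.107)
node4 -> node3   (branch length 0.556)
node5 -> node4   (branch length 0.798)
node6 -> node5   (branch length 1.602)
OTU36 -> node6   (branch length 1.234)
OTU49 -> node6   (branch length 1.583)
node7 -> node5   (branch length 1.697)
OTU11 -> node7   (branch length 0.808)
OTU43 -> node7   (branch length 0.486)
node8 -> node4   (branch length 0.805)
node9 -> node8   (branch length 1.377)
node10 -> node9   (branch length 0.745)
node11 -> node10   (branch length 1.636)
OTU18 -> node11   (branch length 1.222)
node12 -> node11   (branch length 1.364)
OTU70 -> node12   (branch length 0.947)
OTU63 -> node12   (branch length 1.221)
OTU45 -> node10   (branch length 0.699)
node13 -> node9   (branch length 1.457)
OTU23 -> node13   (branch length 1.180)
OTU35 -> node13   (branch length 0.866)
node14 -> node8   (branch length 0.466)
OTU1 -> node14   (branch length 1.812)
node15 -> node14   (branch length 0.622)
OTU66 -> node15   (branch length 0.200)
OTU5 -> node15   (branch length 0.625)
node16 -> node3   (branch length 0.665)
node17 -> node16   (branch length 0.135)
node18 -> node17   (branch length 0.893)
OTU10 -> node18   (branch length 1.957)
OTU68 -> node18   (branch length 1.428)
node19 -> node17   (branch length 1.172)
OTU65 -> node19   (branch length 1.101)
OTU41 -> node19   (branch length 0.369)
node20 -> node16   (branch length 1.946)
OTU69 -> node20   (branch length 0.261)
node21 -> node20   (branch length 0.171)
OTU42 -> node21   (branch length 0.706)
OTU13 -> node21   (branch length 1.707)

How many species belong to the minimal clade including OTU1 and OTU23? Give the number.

9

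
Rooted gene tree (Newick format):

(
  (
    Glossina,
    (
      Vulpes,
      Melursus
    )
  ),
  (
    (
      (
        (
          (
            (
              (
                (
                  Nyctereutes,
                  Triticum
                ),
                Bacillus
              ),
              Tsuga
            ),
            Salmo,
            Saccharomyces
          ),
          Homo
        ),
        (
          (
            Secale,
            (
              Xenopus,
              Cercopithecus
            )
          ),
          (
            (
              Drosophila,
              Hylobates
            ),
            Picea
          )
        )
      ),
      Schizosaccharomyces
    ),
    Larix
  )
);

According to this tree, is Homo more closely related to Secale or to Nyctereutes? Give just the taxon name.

The MRCA of Homo and Nyctereutes subtends (((((Nyctereutes,Triticum),Bacillus),Tsuga),Salmo,Saccharomyces),Homo) (7 taxa).
The MRCA of Homo and Secale subtends ((((((Nyctereutes,Triticum),Bacillus),Tsuga),Salmo,Saccharomyces),Homo),((Secale,(Xenopus,Cercopithecus)),((Drosophila,Hylobates),Picea))) (13 taxa).
The first is nested inside the second, so Homo shares a more recent common ancestor with Nyctereutes.

Nyctereutes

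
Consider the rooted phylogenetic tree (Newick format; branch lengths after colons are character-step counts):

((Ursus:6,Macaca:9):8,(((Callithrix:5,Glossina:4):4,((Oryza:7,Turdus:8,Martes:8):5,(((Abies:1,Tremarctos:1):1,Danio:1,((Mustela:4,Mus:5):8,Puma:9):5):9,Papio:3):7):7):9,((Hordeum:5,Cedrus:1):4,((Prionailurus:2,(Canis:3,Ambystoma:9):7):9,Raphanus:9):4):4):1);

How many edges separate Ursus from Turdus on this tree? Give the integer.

The MRCA of Ursus and Turdus is the root of the tree.
From Ursus up to that node: 2 branches. From Turdus up to the same node: 5 branches. Total: 2 + 5 = 7.

7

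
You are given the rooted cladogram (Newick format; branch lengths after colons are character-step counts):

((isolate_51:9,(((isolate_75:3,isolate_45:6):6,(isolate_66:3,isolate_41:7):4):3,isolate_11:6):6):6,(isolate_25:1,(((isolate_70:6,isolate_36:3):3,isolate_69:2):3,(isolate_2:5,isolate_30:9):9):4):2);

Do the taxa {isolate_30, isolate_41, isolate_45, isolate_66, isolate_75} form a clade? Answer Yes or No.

The MRCA of the listed taxa is the root, so the smallest clade containing them is the whole tree.
That clade also contains isolate_11, isolate_2, isolate_25, isolate_36, isolate_51, isolate_69, isolate_70, which are not in the proposed group, so the group is not monophyletic.

No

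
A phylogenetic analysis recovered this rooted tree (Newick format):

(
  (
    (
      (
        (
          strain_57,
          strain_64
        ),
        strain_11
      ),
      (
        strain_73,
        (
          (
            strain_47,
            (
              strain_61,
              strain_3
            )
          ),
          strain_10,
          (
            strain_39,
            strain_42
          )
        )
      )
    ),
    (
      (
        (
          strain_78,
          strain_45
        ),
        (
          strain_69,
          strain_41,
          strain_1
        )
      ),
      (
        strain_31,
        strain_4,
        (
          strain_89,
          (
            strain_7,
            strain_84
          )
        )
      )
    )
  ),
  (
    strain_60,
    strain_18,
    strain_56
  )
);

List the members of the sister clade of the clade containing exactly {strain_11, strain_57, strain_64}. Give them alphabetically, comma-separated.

The clade containing exactly {strain_11, strain_57, strain_64} attaches to the tree at the node subtending (((strain_57,strain_64),strain_11),(strain_73,((strain_47,(strain_61,strain_3)),strain_10,(strain_39,strain_42)))).
The other lineage descending from that same node — the sister group — is (strain_73,((strain_47,(strain_61,strain_3)),strain_10,(strain_39,strain_42))); its 7 tips in alphabetical order are the answer.

strain_10, strain_3, strain_39, strain_42, strain_47, strain_61, strain_73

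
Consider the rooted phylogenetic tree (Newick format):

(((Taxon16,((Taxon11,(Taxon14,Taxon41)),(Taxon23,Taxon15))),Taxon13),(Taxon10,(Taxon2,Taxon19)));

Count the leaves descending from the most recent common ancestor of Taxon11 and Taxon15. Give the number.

The MRCA of Taxon11 and Taxon15 is the node subtending ((Taxon11,(Taxon14,Taxon41)),(Taxon23,Taxon15)).
That clade contains 5 terminal taxa: Taxon11, Taxon14, Taxon15, Taxon23, Taxon41.

5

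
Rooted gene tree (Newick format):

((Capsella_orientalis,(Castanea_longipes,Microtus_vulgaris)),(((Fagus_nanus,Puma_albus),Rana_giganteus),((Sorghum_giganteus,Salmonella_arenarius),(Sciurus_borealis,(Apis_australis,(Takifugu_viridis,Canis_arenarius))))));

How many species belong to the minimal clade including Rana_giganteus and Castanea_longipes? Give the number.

12

The MRCA of Rana_giganteus and Castanea_longipes is the root, so the clade is the entire tree.
That clade contains 12 terminal taxa: Apis_australis, Canis_arenarius, Capsella_orientalis, Castanea_longipes, Fagus_nanus, Microtus_vulgaris, Puma_albus, Rana_giganteus, Salmonella_arenarius, Sciurus_borealis, Sorghum_giganteus, Takifugu_viridis.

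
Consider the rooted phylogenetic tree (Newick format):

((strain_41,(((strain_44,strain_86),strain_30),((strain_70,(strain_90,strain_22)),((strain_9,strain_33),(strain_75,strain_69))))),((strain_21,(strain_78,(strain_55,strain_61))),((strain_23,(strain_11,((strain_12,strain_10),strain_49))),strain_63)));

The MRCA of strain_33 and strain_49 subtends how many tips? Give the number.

21

The MRCA of strain_33 and strain_49 is the root, so the clade is the entire tree.
That clade contains 21 terminal taxa: strain_10, strain_11, strain_12, strain_21, strain_22, strain_23, strain_30, strain_33, strain_41, strain_44, strain_49, strain_55, strain_61, strain_63, strain_69, strain_70, strain_75, strain_78, strain_86, strain_9, strain_90.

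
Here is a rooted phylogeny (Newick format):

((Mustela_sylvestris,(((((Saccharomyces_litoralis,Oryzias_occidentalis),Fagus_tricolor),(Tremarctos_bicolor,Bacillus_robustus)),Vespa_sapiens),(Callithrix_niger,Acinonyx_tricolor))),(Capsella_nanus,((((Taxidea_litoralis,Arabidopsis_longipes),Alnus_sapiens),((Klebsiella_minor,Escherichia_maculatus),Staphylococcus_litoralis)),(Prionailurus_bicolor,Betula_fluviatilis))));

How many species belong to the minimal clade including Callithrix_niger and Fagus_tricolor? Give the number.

The MRCA of Callithrix_niger and Fagus_tricolor is the node subtending (((((Saccharomyces_litoralis,Oryzias_occidentalis),Fagus_tricolor),(Tremarctos_bicolor,Bacillus_robustus)),Vespa_sapiens),(Callithrix_niger,Acinonyx_tricolor)).
That clade contains 8 terminal taxa: Acinonyx_tricolor, Bacillus_robustus, Callithrix_niger, Fagus_tricolor, Oryzias_occidentalis, Saccharomyces_litoralis, Tremarctos_bicolor, Vespa_sapiens.

8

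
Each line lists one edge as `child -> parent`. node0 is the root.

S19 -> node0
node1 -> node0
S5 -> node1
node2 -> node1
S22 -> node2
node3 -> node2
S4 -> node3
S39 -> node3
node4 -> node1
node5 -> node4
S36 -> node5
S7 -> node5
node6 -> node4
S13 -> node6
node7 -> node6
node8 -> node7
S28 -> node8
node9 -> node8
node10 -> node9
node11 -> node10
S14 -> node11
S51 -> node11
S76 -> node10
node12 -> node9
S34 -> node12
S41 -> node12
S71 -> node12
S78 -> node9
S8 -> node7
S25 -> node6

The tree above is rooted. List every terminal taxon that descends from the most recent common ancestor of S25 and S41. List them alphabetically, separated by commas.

S13, S14, S25, S28, S34, S41, S51, S71, S76, S78, S8

Tracing S25: it sits inside (S13,((S28,(((S14,S51),S76),(S34,S41,S71),S78)),S8),S25).
Tracing S41: it sits inside (S34,S41,S71).
The smallest clade enclosing both is (S13,((S28,(((S14,S51),S76),(S34,S41,S71),S78)),S8),S25); the answer is its 11 terminal taxa in alphabetical order.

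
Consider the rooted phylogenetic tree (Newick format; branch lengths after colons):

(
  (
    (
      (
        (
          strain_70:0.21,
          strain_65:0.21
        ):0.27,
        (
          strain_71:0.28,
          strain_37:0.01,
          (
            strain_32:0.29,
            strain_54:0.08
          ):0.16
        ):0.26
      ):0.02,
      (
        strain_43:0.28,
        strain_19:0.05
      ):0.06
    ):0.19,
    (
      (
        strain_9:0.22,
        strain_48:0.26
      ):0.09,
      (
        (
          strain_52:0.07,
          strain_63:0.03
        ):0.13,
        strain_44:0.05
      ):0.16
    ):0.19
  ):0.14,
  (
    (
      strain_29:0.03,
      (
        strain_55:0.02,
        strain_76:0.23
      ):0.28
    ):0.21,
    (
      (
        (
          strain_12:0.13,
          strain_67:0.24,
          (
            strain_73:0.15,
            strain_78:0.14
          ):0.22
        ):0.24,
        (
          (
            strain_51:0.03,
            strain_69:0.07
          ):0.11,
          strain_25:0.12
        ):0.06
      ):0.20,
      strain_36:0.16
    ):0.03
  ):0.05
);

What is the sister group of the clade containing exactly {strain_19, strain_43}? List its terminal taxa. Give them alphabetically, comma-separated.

strain_32, strain_37, strain_54, strain_65, strain_70, strain_71

The clade containing exactly {strain_19, strain_43} attaches to the tree at the node subtending (((strain_70,strain_65),(strain_71,strain_37,(strain_32,strain_54))),(strain_43,strain_19)).
The other lineage descending from that same node — the sister group — is ((strain_70,strain_65),(strain_71,strain_37,(strain_32,strain_54))); its 6 tips in alphabetical order are the answer.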